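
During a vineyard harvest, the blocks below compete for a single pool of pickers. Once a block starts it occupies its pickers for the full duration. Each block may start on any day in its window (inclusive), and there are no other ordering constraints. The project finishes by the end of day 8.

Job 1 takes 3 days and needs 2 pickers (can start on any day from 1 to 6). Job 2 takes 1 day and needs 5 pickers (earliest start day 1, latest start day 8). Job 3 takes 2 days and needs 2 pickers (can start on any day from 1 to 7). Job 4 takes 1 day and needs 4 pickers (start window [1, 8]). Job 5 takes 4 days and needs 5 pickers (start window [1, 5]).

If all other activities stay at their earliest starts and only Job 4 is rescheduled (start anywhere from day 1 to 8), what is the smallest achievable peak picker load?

Job 4@1: d1:18  d2:9  d3:7  d4:5  d5:0  d6:0  d7:0  d8:0 → peak 18
Job 4@2: d1:14  d2:13  d3:7  d4:5  d5:0  d6:0  d7:0  d8:0 → peak 14
Job 4@3: d1:14  d2:9  d3:11  d4:5  d5:0  d6:0  d7:0  d8:0 → peak 14
Job 4@4: d1:14  d2:9  d3:7  d4:9  d5:0  d6:0  d7:0  d8:0 → peak 14
Job 4@5: d1:14  d2:9  d3:7  d4:5  d5:4  d6:0  d7:0  d8:0 → peak 14
Job 4@6: d1:14  d2:9  d3:7  d4:5  d5:0  d6:4  d7:0  d8:0 → peak 14
Job 4@7: d1:14  d2:9  d3:7  d4:5  d5:0  d6:0  d7:4  d8:0 → peak 14
Job 4@8: d1:14  d2:9  d3:7  d4:5  d5:0  d6:0  d7:0  d8:4 → peak 14
Best is Job 4@2, peak 14.

14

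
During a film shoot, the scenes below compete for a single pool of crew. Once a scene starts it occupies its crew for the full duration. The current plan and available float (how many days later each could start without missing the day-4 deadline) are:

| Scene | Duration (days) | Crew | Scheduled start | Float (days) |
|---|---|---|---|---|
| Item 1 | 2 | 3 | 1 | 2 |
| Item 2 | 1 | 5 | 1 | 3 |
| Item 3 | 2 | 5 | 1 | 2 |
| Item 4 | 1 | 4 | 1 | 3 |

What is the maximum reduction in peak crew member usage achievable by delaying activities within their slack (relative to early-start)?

9

Early-start peak: d1:17  d2:8  d3:0  d4:0 ⇒ 17.
Leveled (Item 1@1, Item 2@1, Item 3@2, Item 4@4): d1:8  d2:8  d3:5  d4:4 ⇒ 8.
Reduction 17 − 8 = 9.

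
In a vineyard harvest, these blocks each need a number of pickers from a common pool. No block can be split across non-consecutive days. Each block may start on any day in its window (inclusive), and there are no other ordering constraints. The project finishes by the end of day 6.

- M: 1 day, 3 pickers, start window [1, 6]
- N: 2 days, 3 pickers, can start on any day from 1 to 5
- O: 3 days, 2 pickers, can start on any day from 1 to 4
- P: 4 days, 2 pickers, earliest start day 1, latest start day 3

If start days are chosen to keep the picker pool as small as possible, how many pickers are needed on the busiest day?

5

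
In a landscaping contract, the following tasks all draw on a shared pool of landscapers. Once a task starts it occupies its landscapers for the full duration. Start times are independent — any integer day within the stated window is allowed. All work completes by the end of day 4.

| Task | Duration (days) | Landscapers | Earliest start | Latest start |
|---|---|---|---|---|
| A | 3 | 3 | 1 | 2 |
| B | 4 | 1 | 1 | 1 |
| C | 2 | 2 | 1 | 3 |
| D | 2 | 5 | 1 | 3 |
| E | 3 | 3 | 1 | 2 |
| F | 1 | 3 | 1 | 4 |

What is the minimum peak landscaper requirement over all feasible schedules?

Early-start (A@1, B@1, C@1, D@1, E@1, F@1) gives peak 17: d1:17  d2:14  d3:7  d4:1.
Shift D→3.
Schedule A@1, B@1, C@1, D@3, E@1, F@1: d1:12  d2:9  d3:12  d4:6 — peak 12.

12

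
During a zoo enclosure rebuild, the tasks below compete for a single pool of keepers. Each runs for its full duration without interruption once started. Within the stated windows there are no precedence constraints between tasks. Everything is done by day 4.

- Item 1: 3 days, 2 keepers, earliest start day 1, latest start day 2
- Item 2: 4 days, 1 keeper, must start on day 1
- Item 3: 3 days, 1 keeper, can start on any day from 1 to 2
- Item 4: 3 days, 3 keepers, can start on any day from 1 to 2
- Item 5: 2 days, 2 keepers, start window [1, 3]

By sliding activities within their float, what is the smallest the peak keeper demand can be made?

Schedule Item 1@1, Item 2@1, Item 3@1, Item 4@1, Item 5@1: d1:9  d2:9  d3:7  d4:1 — peak 9.
No arrangement of the 24 feasible schedules does better.

9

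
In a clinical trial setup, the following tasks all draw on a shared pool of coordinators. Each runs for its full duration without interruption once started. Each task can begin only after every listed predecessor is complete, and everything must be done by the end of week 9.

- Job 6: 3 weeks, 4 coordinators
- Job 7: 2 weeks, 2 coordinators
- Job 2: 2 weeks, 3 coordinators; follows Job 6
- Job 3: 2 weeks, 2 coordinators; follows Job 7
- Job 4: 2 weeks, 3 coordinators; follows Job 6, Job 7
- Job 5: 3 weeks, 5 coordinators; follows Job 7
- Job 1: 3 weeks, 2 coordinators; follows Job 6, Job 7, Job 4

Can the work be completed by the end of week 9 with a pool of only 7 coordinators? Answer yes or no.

Schedule Job 6@1, Job 7@1, Job 2@4, Job 3@3, Job 4@5, Job 5@7, Job 1@7: w1:6  w2:6  w3:6  w4:5  w5:6  w6:3  w7:7  w8:7  w9:7 — peak 7 ≤ 7.

yes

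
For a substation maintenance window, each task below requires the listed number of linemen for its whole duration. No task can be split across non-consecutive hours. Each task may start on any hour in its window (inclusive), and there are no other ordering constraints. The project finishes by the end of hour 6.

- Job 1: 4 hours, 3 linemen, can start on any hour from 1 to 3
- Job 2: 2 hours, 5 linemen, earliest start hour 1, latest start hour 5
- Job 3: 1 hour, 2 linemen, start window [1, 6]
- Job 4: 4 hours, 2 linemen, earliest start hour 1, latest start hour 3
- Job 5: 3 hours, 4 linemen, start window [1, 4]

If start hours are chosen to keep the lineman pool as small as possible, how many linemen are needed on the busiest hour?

9

Early-start (Job 1@1, Job 2@1, Job 3@1, Job 4@1, Job 5@1) gives peak 16: h1:16  h2:14  h3:9  h4:5  h5:0  h6:0.
Shift Job 3→3, Job 4→3, Job 5→4.
Schedule Job 1@1, Job 2@1, Job 3@3, Job 4@3, Job 5@4: h1:8  h2:8  h3:7  h4:9  h5:6  h6:6 — peak 9.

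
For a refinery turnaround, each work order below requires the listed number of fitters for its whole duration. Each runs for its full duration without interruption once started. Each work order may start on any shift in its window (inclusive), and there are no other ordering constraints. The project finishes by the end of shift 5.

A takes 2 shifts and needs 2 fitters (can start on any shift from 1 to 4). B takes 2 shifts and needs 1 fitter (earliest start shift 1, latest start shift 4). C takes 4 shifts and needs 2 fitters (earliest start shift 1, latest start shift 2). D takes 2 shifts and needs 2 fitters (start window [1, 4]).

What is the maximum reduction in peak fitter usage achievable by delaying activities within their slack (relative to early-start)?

Early-start peak: s1:7  s2:7  s3:2  s4:2  s5:0 ⇒ 7.
Leveled (A@1, B@1, C@1, D@3): s1:5  s2:5  s3:4  s4:4  s5:0 ⇒ 5.
Reduction 7 − 5 = 2.

2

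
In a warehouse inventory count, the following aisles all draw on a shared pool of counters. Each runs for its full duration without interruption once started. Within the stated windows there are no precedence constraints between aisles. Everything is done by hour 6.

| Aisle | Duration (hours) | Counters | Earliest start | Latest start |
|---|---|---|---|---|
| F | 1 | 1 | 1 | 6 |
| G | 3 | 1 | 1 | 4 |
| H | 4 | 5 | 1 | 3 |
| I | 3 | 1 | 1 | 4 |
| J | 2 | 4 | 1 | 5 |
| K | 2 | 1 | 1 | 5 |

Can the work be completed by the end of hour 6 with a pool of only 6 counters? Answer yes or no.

Total counter-hours = 37; over 6 hours the average is 37/6 > 6, so some hour must exceed 6.

no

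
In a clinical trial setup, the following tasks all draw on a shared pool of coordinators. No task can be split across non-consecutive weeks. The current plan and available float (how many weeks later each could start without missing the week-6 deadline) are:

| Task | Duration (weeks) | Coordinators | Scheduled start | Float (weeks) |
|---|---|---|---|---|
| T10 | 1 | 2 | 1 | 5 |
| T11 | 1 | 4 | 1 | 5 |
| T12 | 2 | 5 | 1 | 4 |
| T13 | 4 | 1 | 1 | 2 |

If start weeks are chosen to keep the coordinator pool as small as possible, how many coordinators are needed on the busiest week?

5

Early-start (T10@1, T11@1, T12@1, T13@1) gives peak 12: w1:12  w2:6  w3:1  w4:1  w5:0  w6:0.
Shift T11→2, T12→5.
Schedule T10@1, T11@2, T12@5, T13@1: w1:3  w2:5  w3:1  w4:1  w5:5  w6:5 — peak 5.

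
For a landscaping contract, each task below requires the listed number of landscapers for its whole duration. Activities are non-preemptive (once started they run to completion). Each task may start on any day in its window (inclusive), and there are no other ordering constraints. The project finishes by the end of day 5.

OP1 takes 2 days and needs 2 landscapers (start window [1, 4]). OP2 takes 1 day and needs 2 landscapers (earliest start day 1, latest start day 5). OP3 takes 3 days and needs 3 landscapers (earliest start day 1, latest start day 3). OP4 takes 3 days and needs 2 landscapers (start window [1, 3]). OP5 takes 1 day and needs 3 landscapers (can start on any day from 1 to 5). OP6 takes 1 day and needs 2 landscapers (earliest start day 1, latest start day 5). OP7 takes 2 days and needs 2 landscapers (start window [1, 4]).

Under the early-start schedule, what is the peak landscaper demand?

Early-start schedule: OP1@1, OP2@1, OP3@1, OP4@1, OP5@1, OP6@1, OP7@1.
Load per day: day 1: 16, day 2: 9, day 3: 5, day 4: 0, day 5: 0.
Peak is 16.

16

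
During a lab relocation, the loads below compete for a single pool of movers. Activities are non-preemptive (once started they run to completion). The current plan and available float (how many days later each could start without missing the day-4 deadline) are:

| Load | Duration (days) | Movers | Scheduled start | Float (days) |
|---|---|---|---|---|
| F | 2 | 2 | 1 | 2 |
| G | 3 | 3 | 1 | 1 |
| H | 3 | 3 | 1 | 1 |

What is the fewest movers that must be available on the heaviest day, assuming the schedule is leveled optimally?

8

Schedule F@1, G@1, H@1: d1:8  d2:8  d3:6  d4:0 — peak 8.
No arrangement of the 12 feasible schedules does better.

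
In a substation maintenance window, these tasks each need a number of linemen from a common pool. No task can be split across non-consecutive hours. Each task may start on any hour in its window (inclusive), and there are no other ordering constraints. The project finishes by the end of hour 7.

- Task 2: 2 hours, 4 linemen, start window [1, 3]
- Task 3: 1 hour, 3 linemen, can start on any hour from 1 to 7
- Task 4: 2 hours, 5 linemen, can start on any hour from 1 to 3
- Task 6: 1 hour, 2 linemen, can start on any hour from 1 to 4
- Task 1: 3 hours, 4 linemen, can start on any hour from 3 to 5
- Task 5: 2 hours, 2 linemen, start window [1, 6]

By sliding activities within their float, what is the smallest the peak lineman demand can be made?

Early-start (Task 2@1, Task 3@1, Task 4@1, Task 6@1, Task 1@3, Task 5@1) gives peak 16: h1:16  h2:11  h3:4  h4:4  h5:4  h6:0  h7:0.
Shift Task 4→3, Task 6→2, Task 1→5, Task 5→3.
Schedule Task 2@1, Task 3@1, Task 4@3, Task 6@2, Task 1@5, Task 5@3: h1:7  h2:6  h3:7  h4:7  h5:4  h6:4  h7:4 — peak 7.

7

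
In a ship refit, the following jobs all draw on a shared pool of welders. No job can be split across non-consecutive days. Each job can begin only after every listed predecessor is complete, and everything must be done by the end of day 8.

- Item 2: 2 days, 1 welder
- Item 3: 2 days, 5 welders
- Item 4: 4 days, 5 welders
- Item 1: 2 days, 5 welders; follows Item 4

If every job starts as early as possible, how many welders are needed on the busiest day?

11

Early-start schedule: Item 2@1, Item 3@1, Item 4@1, Item 1@5.
Load per day: day 1: 11, day 2: 11, day 3: 5, day 4: 5, day 5: 5, day 6: 5, day 7: 0, day 8: 0.
Peak is 11.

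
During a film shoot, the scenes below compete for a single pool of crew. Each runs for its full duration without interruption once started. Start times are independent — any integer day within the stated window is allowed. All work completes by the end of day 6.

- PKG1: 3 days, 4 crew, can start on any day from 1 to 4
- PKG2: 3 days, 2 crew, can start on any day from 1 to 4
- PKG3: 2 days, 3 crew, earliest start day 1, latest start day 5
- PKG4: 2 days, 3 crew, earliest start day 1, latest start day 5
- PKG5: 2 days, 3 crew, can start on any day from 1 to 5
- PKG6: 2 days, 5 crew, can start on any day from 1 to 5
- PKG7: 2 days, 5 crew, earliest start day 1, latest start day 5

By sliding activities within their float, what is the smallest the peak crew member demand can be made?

10

Early-start (PKG1@1, PKG2@1, PKG3@1, PKG4@1, PKG5@1, PKG6@1, PKG7@1) gives peak 25: d1:25  d2:25  d3:6  d4:0  d5:0  d6:0.
Shift PKG2→4, PKG5→4, PKG6→3, PKG7→5.
Schedule PKG1@1, PKG2@4, PKG3@1, PKG4@1, PKG5@4, PKG6@3, PKG7@5: d1:10  d2:10  d3:9  d4:10  d5:10  d6:7 — peak 10.
Total crew member-days = 56 over 6 days ⇒ peak ≥ ⌈56/6⌉ = 10, so 10 is optimal.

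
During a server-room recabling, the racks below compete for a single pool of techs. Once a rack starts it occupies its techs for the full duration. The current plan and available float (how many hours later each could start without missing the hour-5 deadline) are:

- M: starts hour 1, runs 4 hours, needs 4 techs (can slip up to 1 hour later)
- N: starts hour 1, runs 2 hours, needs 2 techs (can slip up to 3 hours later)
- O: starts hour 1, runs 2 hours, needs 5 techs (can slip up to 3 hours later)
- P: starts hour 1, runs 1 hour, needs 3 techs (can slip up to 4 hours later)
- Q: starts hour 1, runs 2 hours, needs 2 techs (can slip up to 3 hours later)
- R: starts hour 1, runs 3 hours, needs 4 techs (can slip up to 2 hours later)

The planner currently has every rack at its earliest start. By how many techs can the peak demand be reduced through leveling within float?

9

Early-start peak: h1:20  h2:17  h3:8  h4:4  h5:0 ⇒ 20.
Leveled (M@1, N@1, O@1, P@3, Q@4, R@3): h1:11  h2:11  h3:11  h4:10  h5:6 ⇒ 11.
Reduction 20 − 11 = 9.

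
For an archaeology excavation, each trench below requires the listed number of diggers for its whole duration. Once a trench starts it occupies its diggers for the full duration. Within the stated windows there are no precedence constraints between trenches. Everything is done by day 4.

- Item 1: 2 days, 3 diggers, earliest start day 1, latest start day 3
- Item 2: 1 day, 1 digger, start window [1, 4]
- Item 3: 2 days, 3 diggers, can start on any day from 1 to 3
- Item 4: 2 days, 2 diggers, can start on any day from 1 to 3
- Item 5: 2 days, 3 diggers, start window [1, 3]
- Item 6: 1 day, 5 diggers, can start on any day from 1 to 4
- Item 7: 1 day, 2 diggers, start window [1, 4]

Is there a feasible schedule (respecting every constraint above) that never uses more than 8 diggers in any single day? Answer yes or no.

yes

Schedule Item 1@1, Item 2@1, Item 3@1, Item 4@2, Item 5@3, Item 6@4, Item 7@3: d1:7  d2:8  d3:7  d4:8 — peak 8 ≤ 8.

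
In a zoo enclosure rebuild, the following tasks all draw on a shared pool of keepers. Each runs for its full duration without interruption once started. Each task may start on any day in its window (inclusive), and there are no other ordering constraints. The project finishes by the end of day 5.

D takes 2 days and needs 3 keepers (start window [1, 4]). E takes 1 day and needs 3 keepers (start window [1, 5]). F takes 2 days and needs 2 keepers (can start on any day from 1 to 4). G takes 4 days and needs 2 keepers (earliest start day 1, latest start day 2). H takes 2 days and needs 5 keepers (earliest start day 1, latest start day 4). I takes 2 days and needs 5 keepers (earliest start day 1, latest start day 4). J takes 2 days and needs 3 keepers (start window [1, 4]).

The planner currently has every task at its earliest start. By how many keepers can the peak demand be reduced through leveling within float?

Early-start peak: d1:23  d2:20  d3:2  d4:2  d5:0 ⇒ 23.
Leveled (D@1, E@1, F@1, G@1, H@2, I@3, J@4): d1:10  d2:12  d3:12  d4:10  d5:3 ⇒ 12.
Reduction 23 − 12 = 11.

11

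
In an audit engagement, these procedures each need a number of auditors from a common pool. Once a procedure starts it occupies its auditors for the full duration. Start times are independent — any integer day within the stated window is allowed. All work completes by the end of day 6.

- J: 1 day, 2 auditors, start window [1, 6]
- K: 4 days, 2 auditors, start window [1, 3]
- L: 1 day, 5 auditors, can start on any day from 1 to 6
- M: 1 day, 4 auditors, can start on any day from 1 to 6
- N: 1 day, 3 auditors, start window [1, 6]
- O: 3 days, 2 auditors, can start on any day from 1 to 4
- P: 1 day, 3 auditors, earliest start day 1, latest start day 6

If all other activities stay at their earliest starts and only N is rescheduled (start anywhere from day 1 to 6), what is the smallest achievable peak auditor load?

18

N@1: d1:21  d2:4  d3:4  d4:2  d5:0  d6:0 → peak 21
N@2: d1:18  d2:7  d3:4  d4:2  d5:0  d6:0 → peak 18
N@3: d1:18  d2:4  d3:7  d4:2  d5:0  d6:0 → peak 18
N@4: d1:18  d2:4  d3:4  d4:5  d5:0  d6:0 → peak 18
N@5: d1:18  d2:4  d3:4  d4:2  d5:3  d6:0 → peak 18
N@6: d1:18  d2:4  d3:4  d4:2  d5:0  d6:3 → peak 18
Best is N@2, peak 18.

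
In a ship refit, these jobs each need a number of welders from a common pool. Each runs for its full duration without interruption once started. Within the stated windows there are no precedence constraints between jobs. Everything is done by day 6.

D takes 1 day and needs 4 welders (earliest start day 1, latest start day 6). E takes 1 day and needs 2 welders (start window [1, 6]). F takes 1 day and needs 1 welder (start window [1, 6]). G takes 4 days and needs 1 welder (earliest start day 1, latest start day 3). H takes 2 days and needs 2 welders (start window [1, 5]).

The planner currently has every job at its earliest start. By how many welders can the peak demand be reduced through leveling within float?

6

Early-start peak: d1:10  d2:3  d3:1  d4:1  d5:0  d6:0 ⇒ 10.
Leveled (D@1, E@2, F@2, G@2, H@3): d1:4  d2:4  d3:3  d4:3  d5:1  d6:0 ⇒ 4.
Reduction 10 − 4 = 6.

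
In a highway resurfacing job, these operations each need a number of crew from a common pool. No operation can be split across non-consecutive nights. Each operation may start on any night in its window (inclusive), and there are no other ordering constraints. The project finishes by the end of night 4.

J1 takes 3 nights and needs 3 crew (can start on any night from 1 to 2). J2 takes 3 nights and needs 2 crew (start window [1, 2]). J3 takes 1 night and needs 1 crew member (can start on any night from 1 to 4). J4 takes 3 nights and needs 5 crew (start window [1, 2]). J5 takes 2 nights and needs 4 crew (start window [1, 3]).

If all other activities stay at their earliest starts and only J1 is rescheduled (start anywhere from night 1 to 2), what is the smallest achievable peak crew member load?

J1@1: n1:15  n2:14  n3:10  n4:0 → peak 15
J1@2: n1:12  n2:14  n3:10  n4:3 → peak 14
Best is J1@2, peak 14.

14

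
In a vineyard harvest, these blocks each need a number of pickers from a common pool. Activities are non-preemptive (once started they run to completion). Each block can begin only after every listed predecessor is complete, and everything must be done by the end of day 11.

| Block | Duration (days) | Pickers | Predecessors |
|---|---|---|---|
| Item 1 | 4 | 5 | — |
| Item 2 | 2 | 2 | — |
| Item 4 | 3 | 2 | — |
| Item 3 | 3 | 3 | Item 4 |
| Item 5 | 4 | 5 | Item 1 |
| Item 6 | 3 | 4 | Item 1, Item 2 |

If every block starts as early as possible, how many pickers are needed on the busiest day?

12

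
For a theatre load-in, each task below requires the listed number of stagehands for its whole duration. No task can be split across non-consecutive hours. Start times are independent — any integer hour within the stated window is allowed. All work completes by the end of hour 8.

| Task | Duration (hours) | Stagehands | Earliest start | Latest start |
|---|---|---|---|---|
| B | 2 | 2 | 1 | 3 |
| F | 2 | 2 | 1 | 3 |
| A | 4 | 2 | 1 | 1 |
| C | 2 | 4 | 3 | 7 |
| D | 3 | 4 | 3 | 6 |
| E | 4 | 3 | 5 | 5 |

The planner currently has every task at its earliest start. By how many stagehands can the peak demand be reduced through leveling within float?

3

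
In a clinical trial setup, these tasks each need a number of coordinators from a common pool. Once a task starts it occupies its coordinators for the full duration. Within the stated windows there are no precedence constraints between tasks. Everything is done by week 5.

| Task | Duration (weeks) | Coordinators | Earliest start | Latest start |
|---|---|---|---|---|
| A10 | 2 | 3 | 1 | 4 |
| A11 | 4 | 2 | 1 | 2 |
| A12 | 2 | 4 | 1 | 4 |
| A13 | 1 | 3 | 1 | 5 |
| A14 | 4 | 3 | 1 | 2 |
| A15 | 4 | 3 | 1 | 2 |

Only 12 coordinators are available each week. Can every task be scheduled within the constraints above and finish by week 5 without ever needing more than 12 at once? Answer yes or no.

Schedule A10@1, A11@1, A12@3, A13@1, A14@1, A15@2: w1:11  w2:11  w3:12  w4:12  w5:3 — peak 12 ≤ 12.

yes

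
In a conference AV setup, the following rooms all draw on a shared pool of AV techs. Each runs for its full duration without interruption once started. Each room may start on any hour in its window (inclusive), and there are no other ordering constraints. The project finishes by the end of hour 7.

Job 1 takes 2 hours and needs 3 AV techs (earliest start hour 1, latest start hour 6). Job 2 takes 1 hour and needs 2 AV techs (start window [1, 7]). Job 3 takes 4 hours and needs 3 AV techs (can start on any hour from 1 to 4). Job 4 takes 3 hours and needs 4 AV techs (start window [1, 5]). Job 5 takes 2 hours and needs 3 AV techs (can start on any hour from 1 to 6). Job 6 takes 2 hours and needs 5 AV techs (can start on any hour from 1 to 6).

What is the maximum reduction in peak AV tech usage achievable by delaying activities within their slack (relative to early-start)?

Early-start peak: h1:20  h2:18  h3:7  h4:3  h5:0  h6:0  h7:0 ⇒ 20.
Leveled (Job 1@1, Job 2@1, Job 3@1, Job 4@3, Job 5@5, Job 6@6): h1:8  h2:6  h3:7  h4:7  h5:7  h6:8  h7:5 ⇒ 8.
Reduction 20 − 8 = 12.

12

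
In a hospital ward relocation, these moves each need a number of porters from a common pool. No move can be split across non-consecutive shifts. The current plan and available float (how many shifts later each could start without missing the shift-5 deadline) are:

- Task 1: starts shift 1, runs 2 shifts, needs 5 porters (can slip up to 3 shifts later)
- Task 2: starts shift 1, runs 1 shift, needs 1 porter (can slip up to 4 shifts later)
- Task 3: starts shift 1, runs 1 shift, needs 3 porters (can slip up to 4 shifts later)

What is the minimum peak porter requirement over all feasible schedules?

Early-start (Task 1@1, Task 2@1, Task 3@1) gives peak 9: s1:9  s2:5  s3:0  s4:0  s5:0.
Shift Task 2→3, Task 3→3.
Schedule Task 1@1, Task 2@3, Task 3@3: s1:5  s2:5  s3:4  s4:0  s5:0 — peak 5.

5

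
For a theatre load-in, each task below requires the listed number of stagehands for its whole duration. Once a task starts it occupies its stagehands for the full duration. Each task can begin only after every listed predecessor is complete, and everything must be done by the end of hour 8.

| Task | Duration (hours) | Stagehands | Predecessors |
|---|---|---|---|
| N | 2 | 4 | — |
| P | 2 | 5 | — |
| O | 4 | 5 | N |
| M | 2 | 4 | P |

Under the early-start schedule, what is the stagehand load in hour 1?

9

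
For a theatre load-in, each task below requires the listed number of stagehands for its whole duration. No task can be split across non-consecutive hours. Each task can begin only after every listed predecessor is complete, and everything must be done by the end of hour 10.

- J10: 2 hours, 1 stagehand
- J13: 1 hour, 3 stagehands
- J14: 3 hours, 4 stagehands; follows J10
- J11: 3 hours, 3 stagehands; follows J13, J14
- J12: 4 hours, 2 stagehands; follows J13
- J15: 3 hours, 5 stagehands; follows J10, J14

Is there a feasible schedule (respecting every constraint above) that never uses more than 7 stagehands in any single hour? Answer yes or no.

The minimum achievable peak is 8; 7 < 8, so no feasible schedule stays within the cap.

no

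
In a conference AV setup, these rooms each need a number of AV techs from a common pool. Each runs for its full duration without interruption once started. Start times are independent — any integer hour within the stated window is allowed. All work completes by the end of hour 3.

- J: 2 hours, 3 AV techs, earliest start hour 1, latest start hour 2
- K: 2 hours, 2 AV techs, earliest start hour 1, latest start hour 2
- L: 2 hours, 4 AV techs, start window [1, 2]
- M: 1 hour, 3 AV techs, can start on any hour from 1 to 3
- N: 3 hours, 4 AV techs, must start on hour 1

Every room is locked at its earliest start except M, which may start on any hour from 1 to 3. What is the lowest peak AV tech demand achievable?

13

M@1: h1:16  h2:13  h3:4 → peak 16
M@2: h1:13  h2:16  h3:4 → peak 16
M@3: h1:13  h2:13  h3:7 → peak 13
Best is M@3, peak 13.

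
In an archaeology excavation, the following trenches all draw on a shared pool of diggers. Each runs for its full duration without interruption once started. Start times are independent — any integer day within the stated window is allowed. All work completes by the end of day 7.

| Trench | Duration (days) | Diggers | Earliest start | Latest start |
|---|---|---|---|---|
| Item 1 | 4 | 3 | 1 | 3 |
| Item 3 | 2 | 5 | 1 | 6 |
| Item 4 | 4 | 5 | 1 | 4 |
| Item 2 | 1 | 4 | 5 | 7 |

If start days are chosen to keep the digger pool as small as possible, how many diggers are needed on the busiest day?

8

Early-start (Item 1@1, Item 3@1, Item 4@1, Item 2@5) gives peak 13: d1:13  d2:13  d3:8  d4:8  d5:4  d6:0  d7:0.
Shift Item 4→3, Item 2→7.
Schedule Item 1@1, Item 3@1, Item 4@3, Item 2@7: d1:8  d2:8  d3:8  d4:8  d5:5  d6:5  d7:4 — peak 8.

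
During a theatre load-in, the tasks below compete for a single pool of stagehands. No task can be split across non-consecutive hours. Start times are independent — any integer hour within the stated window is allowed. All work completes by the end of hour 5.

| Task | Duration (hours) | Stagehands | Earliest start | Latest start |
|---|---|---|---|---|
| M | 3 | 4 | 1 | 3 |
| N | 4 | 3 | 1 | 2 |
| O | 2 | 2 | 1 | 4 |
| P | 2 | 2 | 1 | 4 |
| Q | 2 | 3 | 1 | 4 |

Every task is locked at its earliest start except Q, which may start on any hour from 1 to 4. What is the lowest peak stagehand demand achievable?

Q@1: h1:14  h2:14  h3:7  h4:3  h5:0 → peak 14
Q@2: h1:11  h2:14  h3:10  h4:3  h5:0 → peak 14
Q@3: h1:11  h2:11  h3:10  h4:6  h5:0 → peak 11
Q@4: h1:11  h2:11  h3:7  h4:6  h5:3 → peak 11
Best is Q@3, peak 11.

11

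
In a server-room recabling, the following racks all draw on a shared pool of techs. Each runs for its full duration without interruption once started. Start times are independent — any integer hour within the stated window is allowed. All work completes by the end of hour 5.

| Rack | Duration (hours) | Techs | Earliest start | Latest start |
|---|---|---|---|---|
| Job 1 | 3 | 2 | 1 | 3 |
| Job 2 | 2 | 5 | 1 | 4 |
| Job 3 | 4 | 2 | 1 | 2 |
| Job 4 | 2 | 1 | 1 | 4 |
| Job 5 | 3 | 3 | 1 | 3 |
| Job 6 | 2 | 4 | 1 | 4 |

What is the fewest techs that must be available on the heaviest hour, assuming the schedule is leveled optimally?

10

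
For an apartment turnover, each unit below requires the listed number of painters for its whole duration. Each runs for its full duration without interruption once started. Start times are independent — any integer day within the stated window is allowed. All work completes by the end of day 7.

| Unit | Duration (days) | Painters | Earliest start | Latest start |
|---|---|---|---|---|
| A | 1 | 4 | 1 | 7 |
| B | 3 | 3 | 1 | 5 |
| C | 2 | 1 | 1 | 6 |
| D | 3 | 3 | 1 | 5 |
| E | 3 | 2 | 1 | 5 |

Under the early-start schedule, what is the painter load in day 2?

9

At early start, day 2 has: B, C, D, E.
Demand: 3 + 1 + 3 + 2 = 9.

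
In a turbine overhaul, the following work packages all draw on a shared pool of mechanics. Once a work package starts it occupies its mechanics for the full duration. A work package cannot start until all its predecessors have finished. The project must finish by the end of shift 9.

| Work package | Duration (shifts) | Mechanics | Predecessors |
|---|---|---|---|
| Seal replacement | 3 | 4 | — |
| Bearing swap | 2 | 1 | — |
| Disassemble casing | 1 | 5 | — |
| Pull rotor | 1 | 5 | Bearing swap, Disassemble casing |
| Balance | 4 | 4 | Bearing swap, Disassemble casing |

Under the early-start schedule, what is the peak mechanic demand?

Early-start schedule: Seal replacement@1, Bearing swap@1, Disassemble casing@1, Pull rotor@3, Balance@3.
Load per shift: shift 1: 10, shift 2: 5, shift 3: 13, shift 4: 4, shift 5: 4, shift 6: 4, shift 7: 0, shift 8: 0, shift 9: 0.
Peak is 13.

13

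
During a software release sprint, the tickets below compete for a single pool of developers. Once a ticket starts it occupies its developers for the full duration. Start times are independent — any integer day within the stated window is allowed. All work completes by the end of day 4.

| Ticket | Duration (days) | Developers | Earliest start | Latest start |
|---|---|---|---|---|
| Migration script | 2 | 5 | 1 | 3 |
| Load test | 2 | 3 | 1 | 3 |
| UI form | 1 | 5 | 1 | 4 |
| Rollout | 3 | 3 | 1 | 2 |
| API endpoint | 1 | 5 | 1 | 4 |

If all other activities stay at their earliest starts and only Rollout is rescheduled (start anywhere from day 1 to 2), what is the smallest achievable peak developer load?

18

Rollout@1: d1:21  d2:11  d3:3  d4:0 → peak 21
Rollout@2: d1:18  d2:11  d3:3  d4:3 → peak 18
Best is Rollout@2, peak 18.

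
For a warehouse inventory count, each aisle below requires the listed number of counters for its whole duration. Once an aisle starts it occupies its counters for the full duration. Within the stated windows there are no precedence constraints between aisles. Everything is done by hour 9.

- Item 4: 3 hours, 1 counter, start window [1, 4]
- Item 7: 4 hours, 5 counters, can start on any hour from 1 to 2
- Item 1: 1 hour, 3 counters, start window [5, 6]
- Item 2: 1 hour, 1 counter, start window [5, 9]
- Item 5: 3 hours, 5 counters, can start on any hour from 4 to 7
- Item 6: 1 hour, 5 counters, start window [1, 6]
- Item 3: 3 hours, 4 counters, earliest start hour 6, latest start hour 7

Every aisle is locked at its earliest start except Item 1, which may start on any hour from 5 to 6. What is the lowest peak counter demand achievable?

Item 1@5: h1:11  h2:6  h3:6  h4:10  h5:9  h6:9  h7:4  h8:4  h9:0 → peak 11
Item 1@6: h1:11  h2:6  h3:6  h4:10  h5:6  h6:12  h7:4  h8:4  h9:0 → peak 12
Best is Item 1@5, peak 11.

11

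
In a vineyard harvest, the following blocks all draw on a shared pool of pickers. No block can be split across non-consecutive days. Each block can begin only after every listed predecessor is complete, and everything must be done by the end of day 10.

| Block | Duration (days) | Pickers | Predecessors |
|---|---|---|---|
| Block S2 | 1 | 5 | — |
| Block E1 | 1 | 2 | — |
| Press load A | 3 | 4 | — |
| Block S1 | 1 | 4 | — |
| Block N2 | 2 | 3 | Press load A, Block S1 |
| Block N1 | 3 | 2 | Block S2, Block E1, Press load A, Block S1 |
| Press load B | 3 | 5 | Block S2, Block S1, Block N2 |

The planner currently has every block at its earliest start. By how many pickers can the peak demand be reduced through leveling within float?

8

Early-start peak: d1:15  d2:4  d3:4  d4:5  d5:5  d6:7  d7:5  d8:5  d9:0  d10:0 ⇒ 15.
Leveled (Block S2@1, Block E1@1, Press load A@2, Block S1@5, Block N2@6, Block N1@6, Press load B@8): d1:7  d2:4  d3:4  d4:4  d5:4  d6:5  d7:5  d8:7  d9:5  d10:5 ⇒ 7.
Reduction 15 − 7 = 8.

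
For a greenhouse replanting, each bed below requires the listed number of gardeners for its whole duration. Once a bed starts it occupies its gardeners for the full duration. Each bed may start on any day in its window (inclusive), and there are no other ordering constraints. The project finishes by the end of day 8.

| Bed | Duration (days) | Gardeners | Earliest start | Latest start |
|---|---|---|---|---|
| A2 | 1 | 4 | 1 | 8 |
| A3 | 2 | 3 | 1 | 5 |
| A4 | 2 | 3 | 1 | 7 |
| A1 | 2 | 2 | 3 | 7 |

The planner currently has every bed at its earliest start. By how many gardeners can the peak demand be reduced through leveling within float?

6

Early-start peak: d1:10  d2:6  d3:2  d4:2  d5:0  d6:0  d7:0  d8:0 ⇒ 10.
Leveled (A2@1, A3@2, A4@4, A1@6): d1:4  d2:3  d3:3  d4:3  d5:3  d6:2  d7:2  d8:0 ⇒ 4.
Reduction 10 − 4 = 6.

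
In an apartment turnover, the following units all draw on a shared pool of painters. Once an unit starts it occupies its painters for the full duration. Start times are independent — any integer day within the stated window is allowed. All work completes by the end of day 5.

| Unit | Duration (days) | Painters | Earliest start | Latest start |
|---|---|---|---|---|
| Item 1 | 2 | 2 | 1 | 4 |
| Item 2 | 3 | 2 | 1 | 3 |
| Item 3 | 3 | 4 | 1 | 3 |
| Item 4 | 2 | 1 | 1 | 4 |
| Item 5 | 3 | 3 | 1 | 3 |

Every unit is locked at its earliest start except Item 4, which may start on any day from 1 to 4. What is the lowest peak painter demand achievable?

Item 4@1: d1:12  d2:12  d3:9  d4:0  d5:0 → peak 12
Item 4@2: d1:11  d2:12  d3:10  d4:0  d5:0 → peak 12
Item 4@3: d1:11  d2:11  d3:10  d4:1  d5:0 → peak 11
Item 4@4: d1:11  d2:11  d3:9  d4:1  d5:1 → peak 11
Best is Item 4@3, peak 11.

11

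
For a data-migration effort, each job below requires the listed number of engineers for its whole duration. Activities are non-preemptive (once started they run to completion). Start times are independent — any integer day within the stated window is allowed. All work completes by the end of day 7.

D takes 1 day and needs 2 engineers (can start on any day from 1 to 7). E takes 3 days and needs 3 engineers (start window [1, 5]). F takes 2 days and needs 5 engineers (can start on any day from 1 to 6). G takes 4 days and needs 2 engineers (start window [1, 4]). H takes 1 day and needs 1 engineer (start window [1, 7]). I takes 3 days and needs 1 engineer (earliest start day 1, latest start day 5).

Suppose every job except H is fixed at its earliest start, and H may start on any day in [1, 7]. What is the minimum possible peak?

H@1: d1:14  d2:11  d3:6  d4:2  d5:0  d6:0  d7:0 → peak 14
H@2: d1:13  d2:12  d3:6  d4:2  d5:0  d6:0  d7:0 → peak 13
H@3: d1:13  d2:11  d3:7  d4:2  d5:0  d6:0  d7:0 → peak 13
H@4: d1:13  d2:11  d3:6  d4:3  d5:0  d6:0  d7:0 → peak 13
H@5: d1:13  d2:11  d3:6  d4:2  d5:1  d6:0  d7:0 → peak 13
H@6: d1:13  d2:11  d3:6  d4:2  d5:0  d6:1  d7:0 → peak 13
H@7: d1:13  d2:11  d3:6  d4:2  d5:0  d6:0  d7:1 → peak 13
Best is H@2, peak 13.

13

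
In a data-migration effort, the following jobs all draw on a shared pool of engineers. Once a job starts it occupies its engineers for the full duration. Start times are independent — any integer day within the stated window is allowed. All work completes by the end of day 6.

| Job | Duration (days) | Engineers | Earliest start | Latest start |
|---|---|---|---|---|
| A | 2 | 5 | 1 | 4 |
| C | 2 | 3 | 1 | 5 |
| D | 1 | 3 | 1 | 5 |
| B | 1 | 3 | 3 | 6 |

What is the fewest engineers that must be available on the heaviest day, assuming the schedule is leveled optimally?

Early-start (A@1, C@1, D@1, B@3) gives peak 11: d1:11  d2:8  d3:3  d4:0  d5:0  d6:0.
Shift C→3, D→5, B→6.
Schedule A@1, C@3, D@5, B@6: d1:5  d2:5  d3:3  d4:3  d5:3  d6:3 — peak 5.

5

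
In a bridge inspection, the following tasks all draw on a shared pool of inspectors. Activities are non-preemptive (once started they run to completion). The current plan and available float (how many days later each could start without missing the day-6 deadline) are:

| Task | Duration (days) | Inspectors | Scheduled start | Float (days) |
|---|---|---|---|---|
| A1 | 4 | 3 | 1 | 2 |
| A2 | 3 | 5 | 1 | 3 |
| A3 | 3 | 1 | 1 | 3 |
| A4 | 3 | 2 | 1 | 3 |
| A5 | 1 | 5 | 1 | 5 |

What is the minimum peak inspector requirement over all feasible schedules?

8

Early-start (A1@1, A2@1, A3@1, A4@1, A5@1) gives peak 16: d1:16  d2:11  d3:11  d4:3  d5:0  d6:0.
Shift A3→4, A4→4, A5→5.
Schedule A1@1, A2@1, A3@4, A4@4, A5@5: d1:8  d2:8  d3:8  d4:6  d5:8  d6:3 — peak 8.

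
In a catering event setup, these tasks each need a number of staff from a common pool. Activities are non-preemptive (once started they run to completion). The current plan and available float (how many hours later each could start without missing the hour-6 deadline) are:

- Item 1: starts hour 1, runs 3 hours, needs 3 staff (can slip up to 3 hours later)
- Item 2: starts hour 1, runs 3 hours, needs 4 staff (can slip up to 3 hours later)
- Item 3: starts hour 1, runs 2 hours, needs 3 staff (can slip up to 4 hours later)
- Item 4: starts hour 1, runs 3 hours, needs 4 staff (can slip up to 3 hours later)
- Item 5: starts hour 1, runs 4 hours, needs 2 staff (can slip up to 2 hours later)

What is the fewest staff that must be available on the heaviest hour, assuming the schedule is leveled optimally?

9

Early-start (Item 1@1, Item 2@1, Item 3@1, Item 4@1, Item 5@1) gives peak 16: h1:16  h2:16  h3:13  h4:2  h5:0  h6:0.
Shift Item 3→4, Item 4→4.
Schedule Item 1@1, Item 2@1, Item 3@4, Item 4@4, Item 5@1: h1:9  h2:9  h3:9  h4:9  h5:7  h6:4 — peak 9.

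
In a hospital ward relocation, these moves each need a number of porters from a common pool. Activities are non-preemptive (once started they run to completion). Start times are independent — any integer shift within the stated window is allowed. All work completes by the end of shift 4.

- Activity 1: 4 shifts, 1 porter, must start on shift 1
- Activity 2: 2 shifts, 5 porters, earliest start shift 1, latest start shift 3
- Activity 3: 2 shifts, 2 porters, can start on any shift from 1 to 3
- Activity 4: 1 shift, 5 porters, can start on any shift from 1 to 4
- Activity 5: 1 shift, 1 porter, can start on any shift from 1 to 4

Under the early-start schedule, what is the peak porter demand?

Early-start schedule: Activity 1@1, Activity 2@1, Activity 3@1, Activity 4@1, Activity 5@1.
Load per shift: shift 1: 14, shift 2: 8, shift 3: 1, shift 4: 1.
Peak is 14.

14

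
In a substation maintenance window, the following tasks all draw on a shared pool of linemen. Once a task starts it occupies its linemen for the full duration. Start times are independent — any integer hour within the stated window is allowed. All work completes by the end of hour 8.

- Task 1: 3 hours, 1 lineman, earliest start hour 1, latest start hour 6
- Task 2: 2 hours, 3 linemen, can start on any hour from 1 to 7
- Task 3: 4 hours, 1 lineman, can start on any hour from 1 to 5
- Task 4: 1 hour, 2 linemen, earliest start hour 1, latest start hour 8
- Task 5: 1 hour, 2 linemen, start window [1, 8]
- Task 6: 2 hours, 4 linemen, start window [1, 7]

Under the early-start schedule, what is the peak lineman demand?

13

Early-start schedule: Task 1@1, Task 2@1, Task 3@1, Task 4@1, Task 5@1, Task 6@1.
Load per hour: hour 1: 13, hour 2: 9, hour 3: 2, hour 4: 1, hour 5: 0, hour 6: 0, hour 7: 0, hour 8: 0.
Peak is 13.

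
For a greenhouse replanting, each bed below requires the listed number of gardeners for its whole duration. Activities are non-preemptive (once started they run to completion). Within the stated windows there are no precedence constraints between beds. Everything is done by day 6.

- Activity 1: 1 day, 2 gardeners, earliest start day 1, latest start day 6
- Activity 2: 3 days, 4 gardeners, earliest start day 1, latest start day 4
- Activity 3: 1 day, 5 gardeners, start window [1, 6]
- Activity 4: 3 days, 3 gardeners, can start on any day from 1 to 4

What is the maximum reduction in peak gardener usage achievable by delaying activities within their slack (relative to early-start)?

7

Early-start peak: d1:14  d2:7  d3:7  d4:0  d5:0  d6:0 ⇒ 14.
Leveled (Activity 1@1, Activity 2@1, Activity 3@5, Activity 4@2): d1:6  d2:7  d3:7  d4:3  d5:5  d6:0 ⇒ 7.
Reduction 14 − 7 = 7.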